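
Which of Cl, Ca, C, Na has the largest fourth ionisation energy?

Consider each +3 ion: Cl³⁺ still has 4 valence electrons; Ca³⁺ is already 1 electron into the core; C³⁺ still has 1 valence electron; Na³⁺ is already 2 electrons into the core.
Core electrons are held far more tightly than valence electrons, so Ca and Na top the IE_4 order.
Valence configurations: Cl³⁺ [Ne]3s²3p², C³⁺ [He]2s¹.
The numbers (kJ/mol): Cl 5159, Ca 6491, C 6223, Na 9543.
So the fourth ionization energies run Cl < C < Ca < Na.

Na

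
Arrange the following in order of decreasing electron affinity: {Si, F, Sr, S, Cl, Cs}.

Cl > F > S > Si > Cs > Sr

F is in period 2, group 17; Si is in period 3, group 14; S is in period 3, group 16; Cl is in period 3, group 17; Sr is in period 5, group 2; Cs is in period 6, group 1.
Atoms with high Z_eff and room in the valence shell (especially the halogens) have the most exothermic electron affinities.
Neither a single period nor a single group — weigh both effects.
Cs > Sr: this pair runs against the simple trend — see the exception note.
Si > Cs: relative to Cs, both the across-period and down-group shifts push Si's electron affinity up.
S > Si: S lies to the right of Si in period 3, so the across-period effect alone puts S higher.
F > S: both effects reinforce here, so F is clearly the higher of the two.
Cl > F: this pair runs against the simple trend — see the exception note.
Note the exception: Cs has a higher electron affinity than Sr, contrary to the simple trend — adding an electron to Sr (ns²) has to open a new, higher-energy np subshell, which is unfavourable.
Note the exception: Cl has a higher electron affinity than F, contrary to the simple trend — F's small 2p subshell makes the incoming electron feel strong e⁻–e⁻ repulsion, so Cl actually releases more energy on gaining an electron.
Approximate values (kJ/mol): F 328, Si 134, S 200, Cl 349, Sr 5, Cs 46.
So from highest to lowest: Cl > F > S > Si > Cs > Sr.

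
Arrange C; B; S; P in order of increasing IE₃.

IE_3 is the cost of taking one more electron from the +2 cation: C²⁺ still has 2 valence electrons; B²⁺ still has 1 valence electron; S²⁺ still has 4 valence electrons; P²⁺ still has 3 valence electrons.
All are still removing valence electrons, so compare the +2 ions as you would atoms: IE_3 generally rises across a period (higher Z_eff) and falls down a group (larger shell), subject to the usual subshell exceptions.
Valence configurations: C²⁺ [He]2s², B²⁺ [He]2s¹, S²⁺ [Ne]3s²3p², P²⁺ [Ne]3s²3p¹.
The numbers (kJ/mol): C 4620, B 3660, S 3357, P 2914.
Hence IE_3: P < S < B < C.

P, S, B, C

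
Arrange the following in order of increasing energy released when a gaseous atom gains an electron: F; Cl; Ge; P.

P < Ge < F < Cl

Adding an electron releases more energy for atoms nearer the top right (short of the noble gases).
Here both period and group differ, so the two effects have to be weighed against each other.
Ge > P: this pair runs against the simple trend — see the exception note.
F > Ge: both effects reinforce here, so F is clearly the higher of the two.
Cl > F: this pair runs against the simple trend — see the exception note.
Note the exception: Ge has a higher electron affinity than P, contrary to the simple trend — adding an electron to P's half-filled np³ subshell costs electron-pairing energy.
Note the exception: Cl has a higher electron affinity than F, contrary to the simple trend — F's small 2p subshell makes the incoming electron feel strong e⁻–e⁻ repulsion, so Cl actually releases more energy on gaining an electron.
Approximate values (kJ/mol): F 328, P 72, Cl 349, Ge 119.
So from lowest to highest: P < Ge < F < Cl.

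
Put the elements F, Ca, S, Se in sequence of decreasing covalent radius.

F is in period 2, group 17; S is in period 3, group 16; Ca is in period 4, group 2; Se is in period 4, group 16.
Radius decreases left→right (rising Z_eff, same n) and increases top→bottom (higher n).
Here both period and group differ, so the two effects have to be weighed against each other.
S > F: relative to F, both the across-period and down-group shifts push S's atomic radius up.
Se > S: Se sits below S in group 16, so the down-group effect alone puts Se larger.
Ca > Se: both are in period 4; the period trend gives Ca the larger value.
For reference (pm): F 64, S 103, Ca 171, Se 116.
So from largest to smallest: Ca > Se > S > F.

Ca, Se, S, F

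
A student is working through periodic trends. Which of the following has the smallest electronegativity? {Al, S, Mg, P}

Mg is in period 3, group 2; Al is in period 3, group 13; P is in period 3, group 15; S is in period 3, group 16.
EN rises left→right (higher Z_eff, smaller atoms) and falls top→bottom (larger, more shielded atoms).
All lie in period 3, so electronegativity increases left to right.
The smallest electronegativity among these belongs to Mg.

Mg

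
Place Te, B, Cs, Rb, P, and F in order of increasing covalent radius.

F < B < P < Te < Rb < Cs

B is in period 2, group 13; F is in period 2, group 17; P is in period 3, group 15; Rb is in period 5, group 1; Te is in period 5, group 16; Cs is in period 6, group 1.
Moving right in a period, electrons are added to the same shell under a stronger nuclear pull, so atoms get smaller; moving down, a new shell is opened and atoms get larger.
These span different periods and groups, so the two trends combine.
B > F: B lies to the left of F in period 2, so the across-period effect alone puts B larger.
P > B: the two effects oppose for this pair; the down-group effect wins (111 vs 85 pm).
Te > P: period and group pull opposite ways; the down-group shift dominates (136 vs 111 pm).
Rb > Te: Rb lies to the left of Te in period 5, so the across-period effect alone puts Rb larger.
Cs > Rb: Cs sits below Rb in group 1, so the down-group effect alone puts Cs larger.
Tabulated atomic radius (pm): B 85, F 64, P 111, Rb 210, Te 136, Cs 232.
So from smallest to largest: F < B < P < Te < Rb < Cs.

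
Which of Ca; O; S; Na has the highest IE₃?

Na

IE_3 is the cost of taking one more electron from the +2 cation: Ca²⁺ is the bare [Ar] core; O²⁺ still has 4 valence electrons; S²⁺ still has 4 valence electrons; Na²⁺ is already 1 electron into the core.
Usually core removal costs more than valence removal, but here the competition is close: a tightly held n=2 valence electron can cost more to remove than an n=3 core electron, so the actual values have to decide it.
Valence configurations: O²⁺ [He]2s²2p², S²⁺ [Ne]3s²3p².
Tabulated IE_3 (kJ/mol): Ca 4912, O 5300, S 3357, Na 6910.
So the third ionization energies run S < Ca < O < Na.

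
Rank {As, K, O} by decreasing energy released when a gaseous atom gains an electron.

O is in period 2, group 16; K is in period 4, group 1; As is in period 4, group 15.
Electron affinity generally becomes more exothermic across a period toward the halogens and less exothermic down a group.
These span different periods and groups, so the two trends combine.
As > K: both are in period 4; the period trend gives As the larger value.
O > As: both effects reinforce here, so O is clearly the higher of the two.
For reference (kJ/mol): O 141, K 48, As 78.
So from highest to lowest: O > As > K.

O > As > K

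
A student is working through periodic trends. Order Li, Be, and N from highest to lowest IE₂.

Li > N > Be

The second ionization energy removes an electron from the +1 ion. For each element: Li⁺ is the bare [He] core; Be⁺ still has 1 valence electron; N⁺ still has 4 valence electrons.
Breaking into a closed-shell core is much more expensive than removing a leftover valence electron — Li has the largest IE_2 here.
Valence configurations: Be⁺ [He]2s¹, N⁺ [He]2s²2p².
Tabulated IE_2 (kJ/mol): Li 7298, Be 1757, N 2856.
So the second ionization energies run Be < N < Li.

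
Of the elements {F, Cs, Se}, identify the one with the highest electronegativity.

F

F is in period 2, group 17; Se is in period 4, group 16; Cs is in period 6, group 1.
EN rises left→right (higher Z_eff, smaller atoms) and falls top→bottom (larger, more shielded atoms).
Neither a single period nor a single group — weigh both effects.
Se > Cs: relative to Cs, both the across-period and down-group shifts push Se's electronegativity up.
F > Se: relative to Se, both the across-period and down-group shifts push F's electronegativity up.
For reference (Pauling): F 3.98, Se 2.55, Cs 0.79.
The highest electronegativity among these belongs to F.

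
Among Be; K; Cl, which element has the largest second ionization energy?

K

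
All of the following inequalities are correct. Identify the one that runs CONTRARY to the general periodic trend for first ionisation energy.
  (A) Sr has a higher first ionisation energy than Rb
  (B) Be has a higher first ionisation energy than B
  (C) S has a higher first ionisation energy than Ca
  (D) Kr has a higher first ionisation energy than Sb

The general trend: first ionisation energy increases across a period and decreases down a group.
(A) Sr (period 5, group 2) vs Rb (period 5, group 1): the stated order agrees with the simple trend.
(B) Be (period 2, group 2) vs B (period 2, group 13): the stated order contradicts the simple trend.
(C) S (period 3, group 16) vs Ca (period 4, group 2): the stated order agrees with the simple trend.
(D) Kr (period 4, group 18) vs Sb (period 5, group 15): the stated order agrees with the simple trend.
The exception is (B): removing B's lone 2p electron is easier than breaking Be's filled 2s².

(B)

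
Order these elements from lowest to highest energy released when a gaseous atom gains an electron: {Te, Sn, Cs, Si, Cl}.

Cs < Sn < Si < Te < Cl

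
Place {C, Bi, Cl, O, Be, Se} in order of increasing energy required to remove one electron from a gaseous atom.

Be is in period 2, group 2; C is in period 2, group 14; O is in period 2, group 16; Cl is in period 3, group 17; Se is in period 4, group 16; Bi is in period 6, group 15.
IE₁ increases left→right with effective nuclear charge and decreases top→bottom as the valence shell moves farther out.
These span different periods and groups, so the two trends combine.
Be > Bi: the two effects oppose for this pair; the down-group effect wins (900 vs 703 kJ/mol).
Se > Be: period and group pull opposite ways; the across-period shift dominates (941 vs 900 kJ/mol).
C > Se: the two effects oppose for this pair; the down-group effect wins (1086 vs 941 kJ/mol).
Cl > C: the two effects oppose for this pair; the across-period effect wins (1251 vs 1086 kJ/mol).
O > Cl: the two effects oppose for this pair; the down-group effect wins (1314 vs 1251 kJ/mol).
Approximate values (kJ/mol): Be 900, C 1086, O 1314, Cl 1251, Se 941, Bi 703.
So from lowest to highest: Bi < Be < Se < C < Cl < O.

Bi < Be < Se < C < Cl < O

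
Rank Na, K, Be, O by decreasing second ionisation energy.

Na > O > K > Be

The second ionization energy removes an electron from the +1 ion. For each element: Na⁺ is the bare [Ne] core; K⁺ is the bare [Ar] core; Be⁺ still has 1 valence electron; O⁺ still has 5 valence electrons.
Usually core removal costs more than valence removal, but here the competition is close: a tightly held n=2 valence electron can cost more to remove than an n=3 core electron, so the actual values have to decide it.
Valence configurations: Be⁺ [He]2s¹, O⁺ [He]2s²2p³.
Approximate IE_2 values (kJ/mol): Na 4562, K 3052, Be 1757, O 3388.
Overall IE_2 order: Be < K < O < Na.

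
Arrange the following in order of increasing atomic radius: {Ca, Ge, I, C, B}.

C, B, Ge, I, Ca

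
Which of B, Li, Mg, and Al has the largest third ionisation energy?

Li

The third ionization energy removes an electron from the +2 ion. For each element: B²⁺ still has 1 valence electron; Li²⁺ is already 1 electron into the core; Mg²⁺ is the bare [Ne] core; Al²⁺ still has 1 valence electron.
Breaking into a closed-shell core is much more expensive than removing a leftover valence electron — Mg and Li have the largest IE_3 here.
Valence configurations: B²⁺ [He]2s¹, Al²⁺ [Ne]3s¹.
The numbers (kJ/mol): B 3660, Li 11815, Mg 7733, Al 2745.
Putting it together, IE_3: Al < B < Mg < Li.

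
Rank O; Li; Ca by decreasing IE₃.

Li > O > Ca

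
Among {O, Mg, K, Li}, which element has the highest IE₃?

After 2 electrons have been removed, what remains? O²⁺ still has 4 valence electrons; Mg²⁺ is the bare [Ne] core; K²⁺ is already 1 electron into the core; Li²⁺ is already 1 electron into the core.
Usually core removal costs more than valence removal, but here the competition is close: a tightly held n=2 valence electron can cost more to remove than an n=3 core electron, so the actual values have to decide it.
Approximate IE_3 values (kJ/mol): O 5300, Mg 7733, K 4420, Li 11815.
Hence IE_3: K < O < Mg < Li.

Li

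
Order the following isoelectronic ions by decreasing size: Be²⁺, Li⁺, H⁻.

All of these have 2 electrons, so size is governed by nuclear charge alone: the more protons, the stronger the pull on the same electron cloud, and the smaller the ion.
Nuclear charges: Be²⁺ (Z=4), Li⁺ (Z=3), H⁻ (Z=1).
Largest to smallest: H⁻ > Li⁺ > Be²⁺.

H⁻ > Li⁺ > Be²⁺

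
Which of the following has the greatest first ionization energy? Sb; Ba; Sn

Sb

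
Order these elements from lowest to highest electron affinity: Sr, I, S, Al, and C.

Sr < Al < C < S < I

C is in period 2, group 14; Al is in period 3, group 13; S is in period 3, group 16; Sr is in period 5, group 2; I is in period 5, group 17.
Adding an electron releases more energy for atoms nearer the top right (short of the noble gases).
Here both period and group differ, so the two effects have to be weighed against each other.
Al > Sr: relative to Sr, both the across-period and down-group shifts push Al's electron affinity up.
C > Al: both effects reinforce here, so C is clearly the higher of the two.
S > C: the two effects oppose for this pair; the across-period effect wins (200 vs 122 kJ/mol).
I > S: period and group pull opposite ways; the across-period shift dominates (295 vs 200 kJ/mol).
Approximate values (kJ/mol): C 122, Al 42, S 200, Sr 5, I 295.
So from lowest to highest: Sr < Al < C < S < I.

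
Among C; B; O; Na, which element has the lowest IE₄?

C

Consider each +3 ion: C³⁺ still has 1 valence electron; B³⁺ is the bare [He] core; O³⁺ still has 3 valence electrons; Na³⁺ is already 2 electrons into the core.
Core electrons are held far more tightly than valence electrons, so Na and B top the IE_4 order.
Valence configurations: C³⁺ [He]2s¹, O³⁺ [He]2s²2p¹.
The numbers (kJ/mol): C 6223, B 25026, O 7469, Na 9543.
Hence IE_4: C < O < Na < B.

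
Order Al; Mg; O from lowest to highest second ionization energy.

Mg < Al < O

After 1 electron has been removed, what remains? Al⁺ still has 2 valence electrons; Mg⁺ still has 1 valence electron; O⁺ still has 5 valence electrons.
All are still removing valence electrons, so compare the +1 ions as you would atoms: IE_2 generally rises across a period (higher Z_eff) and falls down a group (larger shell), subject to the usual subshell exceptions.
Valence configurations: Al⁺ [Ne]3s², Mg⁺ [Ne]3s¹, O⁺ [He]2s²2p³.
Tabulated IE_2 (kJ/mol): Al 1817, Mg 1451, O 3388.
Putting it together, IE_2: Mg < Al < O.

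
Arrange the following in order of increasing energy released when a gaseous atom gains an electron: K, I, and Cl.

K < I < Cl

Cl is in period 3, group 17; K is in period 4, group 1; I is in period 5, group 17.
EA tends to increase across a period and decrease down a group, though the pattern is less regular than for IE or radius.
Here both period and group differ, so the two effects have to be weighed against each other.
I > K: period and group pull opposite ways; the across-period shift dominates (295 vs 48 kJ/mol).
Cl > I: they share group 17; the group trend gives Cl the larger value.
Tabulated electron affinity (kJ/mol): Cl 349, K 48, I 295.
So from lowest to highest: K < I < Cl.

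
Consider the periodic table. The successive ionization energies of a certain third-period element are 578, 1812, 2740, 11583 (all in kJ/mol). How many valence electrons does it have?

3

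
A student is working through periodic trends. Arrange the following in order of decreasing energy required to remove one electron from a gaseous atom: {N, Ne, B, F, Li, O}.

Ne > F > N > O > B > Li

Li is in period 2, group 1; B is in period 2, group 13; N is in period 2, group 15; O is in period 2, group 16; F is in period 2, group 17; Ne is in period 2, group 18.
IE₁ increases left→right with effective nuclear charge and decreases top→bottom as the valence shell moves farther out.
All lie in period 2; the across-period trend (first ionization energy increases left to right) applies, with the exception below.
Note the exception: N has a higher first ionization energy than O, contrary to the simple trend — pairing an electron in O's 2p⁴ costs repulsion energy, so O ionizes more easily than half-filled N (2p³).
Tabulated first ionization energy (kJ/mol): Li 520, B 801, N 1402, O 1314, F 1681, Ne 2081.
So from highest to lowest: Ne > F > N > O > B > Li.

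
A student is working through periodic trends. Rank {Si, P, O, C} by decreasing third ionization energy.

Consider each +2 ion: Si²⁺ still has 2 valence electrons; P²⁺ still has 3 valence electrons; O²⁺ still has 4 valence electrons; C²⁺ still has 2 valence electrons.
All are still removing valence electrons, so compare the +2 ions as you would atoms: IE_3 generally rises across a period (higher Z_eff) and falls down a group (larger shell), subject to the usual subshell exceptions.
Valence configurations: Si²⁺ [Ne]3s², P²⁺ [Ne]3s²3p¹, O²⁺ [He]2s²2p², C²⁺ [He]2s².
P²⁺ loses a lone 3p electron whereas Si²⁺ must break into a filled 3s² pair, so IE_3(Si) > IE_3(P) even though P has the higher nuclear charge.
Approximate IE_3 values (kJ/mol): Si 3232, P 2914, O 5300, C 4620.
Putting it together, IE_3: P < Si < C < O.

O, C, Si, P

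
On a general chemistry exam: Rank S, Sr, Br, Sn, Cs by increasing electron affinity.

S is in period 3, group 16; Br is in period 4, group 17; Sr is in period 5, group 2; Sn is in period 5, group 14; Cs is in period 6, group 1.
Atoms with high Z_eff and room in the valence shell (especially the halogens) have the most exothermic electron affinities.
Here both period and group differ, so the two effects have to be weighed against each other.
Cs > Sr: this pair runs against the simple trend — see the exception note.
Sn > Cs: relative to Cs, both the across-period and down-group shifts push Sn's electron affinity up.
S > Sn: both effects reinforce here, so S is clearly the higher of the two.
Br > S: period and group pull opposite ways; the across-period shift dominates (325 vs 200 kJ/mol).
Note the exception: Cs has a higher electron affinity than Sr, contrary to the simple trend — adding an electron to Sr (ns²) has to open a new, higher-energy np subshell, which is unfavourable.
Approximate values (kJ/mol): S 200, Br 325, Sr 5, Sn 107, Cs 46.
So from lowest to highest: Sr < Cs < Sn < S < Br.

Sr < Cs < Sn < S < Br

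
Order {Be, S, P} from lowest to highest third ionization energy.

The third ionization energy removes an electron from the +2 ion. For each element: Be²⁺ is the bare [He] core; S²⁺ still has 4 valence electrons; P²⁺ still has 3 valence electrons.
Pulling an electron out of a noble-gas core costs far more than removing a remaining valence electron, so Be sits at the high end of IE_3.
Valence configurations: S²⁺ [Ne]3s²3p², P²⁺ [Ne]3s²3p¹.
Tabulated IE_3 (kJ/mol): Be 14849, S 3357, P 2914.
Overall IE_3 order: P < S < Be.

P < S < Be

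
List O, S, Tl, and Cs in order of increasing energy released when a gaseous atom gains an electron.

Tl < Cs < O < S

O is in period 2, group 16; S is in period 3, group 16; Cs is in period 6, group 1; Tl is in period 6, group 13.
EA tends to increase across a period and decrease down a group, though the pattern is less regular than for IE or radius.
Neither a single period nor a single group — weigh both effects.
Cs > Tl: this pair runs against the simple trend — see the exception note.
O > Cs: relative to Cs, both the across-period and down-group shifts push O's electron affinity up.
S > O: this pair runs against the simple trend — see the exception note.
Note the exception: Cs has a higher electron affinity than Tl, contrary to the simple trend — Tl's ns²np¹ configuration gives only a small electron affinity — the sparsely filled np subshell binds an added electron weakly.
Note the exception: S has a higher electron affinity than O, contrary to the simple trend — the compact 2p subshell of O repels the added electron more than S's larger 3p does.
Approximate values (kJ/mol): O 141, S 200, Cs 46, Tl 19.
So from lowest to highest: Tl < Cs < O < S.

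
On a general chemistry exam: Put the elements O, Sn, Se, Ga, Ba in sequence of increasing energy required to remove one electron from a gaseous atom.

O is in period 2, group 16; Ga is in period 4, group 13; Se is in period 4, group 16; Sn is in period 5, group 14; Ba is in period 6, group 2.
First ionization energy rises across a period (greater Z_eff holds electrons more tightly) and falls down a group (valence electrons are farther from the nucleus).
Neither a single period nor a single group — weigh both effects.
Ga > Ba: relative to Ba, both the across-period and down-group shifts push Ga's first ionization energy up.
Sn > Ga: period and group pull opposite ways; the across-period shift dominates (709 vs 579 kJ/mol).
Se > Sn: relative to Sn, both the across-period and down-group shifts push Se's first ionization energy up.
O > Se: O sits above Se in group 16, so the down-group effect alone puts O higher.
Approximate values (kJ/mol): O 1314, Ga 579, Se 941, Sn 709, Ba 503.
So from lowest to highest: Ba < Ga < Sn < Se < O.

Ba, Ga, Sn, Se, O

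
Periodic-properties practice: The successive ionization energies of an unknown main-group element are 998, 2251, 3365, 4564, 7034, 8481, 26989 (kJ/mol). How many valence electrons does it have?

Look for the largest jump between consecutive ionization energies: IE7/IE6 ≈ 3.2, far larger than any earlier ratio.
That jump marks the point where a core electron is being removed. So the atom has 6 valence electrons.

6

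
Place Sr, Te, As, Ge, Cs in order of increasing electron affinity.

Sr, Cs, As, Ge, Te

EA tends to increase across a period and decrease down a group, though the pattern is less regular than for IE or radius.
Neither a single period nor a single group — weigh both effects.
Cs > Sr: this pair runs against the simple trend — see the exception note.
As > Cs: relative to Cs, both the across-period and down-group shifts push As's electron affinity up.
Ge > As: this pair runs against the simple trend — see the exception note.
Te > Ge: period and group pull opposite ways; the across-period shift dominates (190 vs 119 kJ/mol).
Note the exception: Cs has a higher electron affinity than Sr, contrary to the simple trend — adding an electron to Sr (ns²) has to open a new, higher-energy np subshell, which is unfavourable.
Note the exception: Ge has a higher electron affinity than As, contrary to the simple trend — adding an electron to As's half-filled 4p³ is unfavourable, so Ge (4p²) has the more exothermic EA.
For reference (kJ/mol): Ge 119, As 78, Sr 5, Te 190, Cs 46.
So from lowest to highest: Sr < Cs < As < Ge < Te.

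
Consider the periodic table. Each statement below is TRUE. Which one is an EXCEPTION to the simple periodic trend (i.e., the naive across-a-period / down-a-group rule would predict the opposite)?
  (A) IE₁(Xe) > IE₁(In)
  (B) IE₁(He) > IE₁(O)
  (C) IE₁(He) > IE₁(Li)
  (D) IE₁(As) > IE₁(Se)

(D)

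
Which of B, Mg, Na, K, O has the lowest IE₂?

IE_2 is the cost of taking one more electron from the +1 cation: B⁺ still has 2 valence electrons; Mg⁺ still has 1 valence electron; Na⁺ is the bare [Ne] core; K⁺ is the bare [Ar] core; O⁺ still has 5 valence electrons.
Usually core removal costs more than valence removal, but here the competition is close: a tightly held n=2 valence electron can cost more to remove than an n=3 core electron, so the actual values have to decide it.
Valence configurations: B⁺ [He]2s², Mg⁺ [Ne]3s¹, O⁺ [He]2s²2p³.
The numbers (kJ/mol): B 2427, Mg 1451, Na 4562, K 3052, O 3388.
Putting it together, IE_2: Mg < B < K < O < Na.

Mg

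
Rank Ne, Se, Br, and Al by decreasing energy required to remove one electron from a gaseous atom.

Ne > Br > Se > Al

Removing the outermost electron gets harder across a period and easier down a group.
Here both period and group differ, so the two effects have to be weighed against each other.
Se > Al: period and group pull opposite ways; the across-period shift dominates (941 vs 578 kJ/mol).
Br > Se: Br lies to the right of Se in period 4, so the across-period effect alone puts Br higher.
Ne > Br: both effects reinforce here, so Ne is clearly the higher of the two.
For reference (kJ/mol): Ne 2081, Al 578, Se 941, Br 1140.
So from highest to lowest: Ne > Br > Se > Al.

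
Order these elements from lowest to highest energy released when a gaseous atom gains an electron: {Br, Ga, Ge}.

Ga is in period 4, group 13; Ge is in period 4, group 14; Br is in period 4, group 17.
Adding an electron releases more energy for atoms nearer the top right (short of the noble gases).
All lie in period 4, so electron affinity increases left to right.
So from lowest to highest: Ga < Ge < Br.

Ga, Ge, Br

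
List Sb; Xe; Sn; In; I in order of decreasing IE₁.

Xe > I > Sb > Sn > In

IE₁ increases left→right with effective nuclear charge and decreases top→bottom as the valence shell moves farther out.
All lie in period 5, so first ionization energy increases left to right.
So from highest to lowest: Xe > I > Sb > Sn > In.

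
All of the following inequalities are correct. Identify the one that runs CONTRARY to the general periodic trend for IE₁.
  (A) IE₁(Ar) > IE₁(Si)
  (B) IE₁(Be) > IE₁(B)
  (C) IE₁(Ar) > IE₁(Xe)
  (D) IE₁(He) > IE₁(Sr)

The general trend: IE₁ increases across a period and decreases down a group.
(A) Ar (period 3, group 18) vs Si (period 3, group 14): the stated order agrees with the simple trend.
(B) Be (period 2, group 2) vs B (period 2, group 13): the stated order contradicts the simple trend.
(C) Ar (period 3, group 18) vs Xe (period 5, group 18): the stated order agrees with the simple trend.
(D) He (period 1, group 18) vs Sr (period 5, group 2): the stated order agrees with the simple trend.
The exception is (B): removing B's lone 2p electron is easier than breaking Be's filled 2s².

(B)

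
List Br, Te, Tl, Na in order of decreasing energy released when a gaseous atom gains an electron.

EA tends to increase across a period and decrease down a group, though the pattern is less regular than for IE or radius.
Here both period and group differ, so the two effects have to be weighed against each other.
Na > Tl: period and group pull opposite ways; the down-group shift dominates (53 vs 19 kJ/mol).
Te > Na: period and group pull opposite ways; the across-period shift dominates (190 vs 53 kJ/mol).
Br > Te: both effects reinforce here, so Br is clearly the higher of the two.
Tabulated electron affinity (kJ/mol): Na 53, Br 325, Te 190, Tl 19.
So from highest to lowest: Br > Te > Na > Tl.

Br > Te > Na > Tl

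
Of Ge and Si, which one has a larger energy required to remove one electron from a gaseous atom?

Si is in period 3, group 14; Ge is in period 4, group 14.
First ionization energy rises across a period (greater Z_eff holds electrons more tightly) and falls down a group (valence electrons are farther from the nucleus).
All are in group 14, so first ionization energy increases up the group.
So Si has the larger energy required to remove one electron from a gaseous atom (Si > Ge).

Si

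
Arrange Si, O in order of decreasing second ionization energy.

IE_2 is the cost of taking one more electron from the +1 cation: Si⁺ still has 3 valence electrons; O⁺ still has 5 valence electrons.
All are still removing valence electrons, so compare the +1 ions as you would atoms: IE_2 generally rises across a period (higher Z_eff) and falls down a group (larger shell), subject to the usual subshell exceptions.
Valence configurations: Si⁺ [Ne]3s²3p¹, O⁺ [He]2s²2p³.
The numbers (kJ/mol): Si 1577, O 3388.
So the second ionization energies run Si < O.

O > Si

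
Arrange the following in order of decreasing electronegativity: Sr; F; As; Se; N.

F > N > Se > As > Sr

N is in period 2, group 15; F is in period 2, group 17; As is in period 4, group 15; Se is in period 4, group 16; Sr is in period 5, group 2.
Atoms toward the upper right of the periodic table pull bonding electrons most strongly.
Here both period and group differ, so the two effects have to be weighed against each other.
As > Sr: relative to Sr, both the across-period and down-group shifts push As's electronegativity up.
Se > As: both are in period 4; the period trend gives Se the larger value.
N > Se: period and group pull opposite ways; the down-group shift dominates (3.04 vs 2.55).
F > N: both are in period 2; the period trend gives F the larger value.
Tabulated electronegativity (Pauling): N 3.04, F 3.98, As 2.18, Se 2.55, Sr 0.95.
So from highest to lowest: F > N > Se > As > Sr.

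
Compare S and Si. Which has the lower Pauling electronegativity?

Si is in period 3, group 14; S is in period 3, group 16.
Atoms toward the upper right of the periodic table pull bonding electrons most strongly.
All lie in period 3, so electronegativity increases left to right.
So Si has the lower Pauling electronegativity (Si < S).

Si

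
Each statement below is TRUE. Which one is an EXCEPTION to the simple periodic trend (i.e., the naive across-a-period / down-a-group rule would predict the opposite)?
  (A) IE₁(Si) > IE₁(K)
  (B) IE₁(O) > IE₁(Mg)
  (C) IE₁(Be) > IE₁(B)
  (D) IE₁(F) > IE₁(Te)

The general trend: first ionization energy increases across a period and decreases down a group.
(A) Si (period 3, group 14) vs K (period 4, group 1): the stated order agrees with the simple trend.
(B) O (period 2, group 16) vs Mg (period 3, group 2): the stated order agrees with the simple trend.
(C) Be (period 2, group 2) vs B (period 2, group 13): the stated order contradicts the simple trend.
(D) F (period 2, group 17) vs Te (period 5, group 16): the stated order agrees with the simple trend.
The exception is (C): removing B's lone 2p electron is easier than breaking Be's filled 2s².

(C)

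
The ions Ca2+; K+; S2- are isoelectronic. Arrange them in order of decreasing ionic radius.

All of these have 18 electrons, so size is governed by nuclear charge alone: the more protons, the stronger the pull on the same electron cloud, and the smaller the ion.
Nuclear charges: Ca2+ (Z=20), K+ (Z=19), S2- (Z=16).
Largest to smallest: S2- > K+ > Ca2+.

S2- > K+ > Ca2+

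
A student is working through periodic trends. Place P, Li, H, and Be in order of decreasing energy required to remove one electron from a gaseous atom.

H is in period 1, group 1; Li is in period 2, group 1; Be is in period 2, group 2; P is in period 3, group 15.
IE₁ increases left→right with effective nuclear charge and decreases top→bottom as the valence shell moves farther out.
These span different periods and groups, so the two trends combine.
Be > Li: both are in period 2; the period trend gives Be the larger value.
P > Be: the two effects oppose for this pair; the across-period effect wins (1012 vs 900 kJ/mol).
H > P: the two effects oppose for this pair; the down-group effect wins (1312 vs 1012 kJ/mol).
Tabulated first ionization energy (kJ/mol): H 1312, Li 520, Be 900, P 1012.
So from highest to lowest: H > P > Be > Li.

H > P > Be > Li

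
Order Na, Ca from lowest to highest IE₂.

Ca < Na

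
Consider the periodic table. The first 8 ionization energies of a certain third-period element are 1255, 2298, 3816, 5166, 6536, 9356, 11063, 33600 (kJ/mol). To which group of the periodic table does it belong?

Look for the largest jump between consecutive ionization energies: IE8/IE7 ≈ 3.0, far larger than any earlier ratio.
That jump marks the point where a core electron is being removed. So the atom has 7 valence electrons.
A main-group element with 7 valence electrons is in group 17.

Group 17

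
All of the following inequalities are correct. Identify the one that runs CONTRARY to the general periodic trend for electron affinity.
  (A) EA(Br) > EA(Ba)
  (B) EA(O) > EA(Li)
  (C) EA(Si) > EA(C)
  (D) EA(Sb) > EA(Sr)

(C)

The general trend: electron affinity increases across a period and decreases down a group.
(A) Br (period 4, group 17) vs Ba (period 6, group 2): the stated order agrees with the simple trend.
(B) O (period 2, group 16) vs Li (period 2, group 1): the stated order agrees with the simple trend.
(C) Si (period 3, group 14) vs C (period 2, group 14): the stated order contradicts the simple trend.
(D) Sb (period 5, group 15) vs Sr (period 5, group 2): the stated order agrees with the simple trend.
The exception is (C): Si's larger, more diffuse 3p orbitals accept an added electron slightly more readily than C's compact 2p.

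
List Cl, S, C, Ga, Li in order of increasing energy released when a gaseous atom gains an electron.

Li is in period 2, group 1; C is in period 2, group 14; S is in period 3, group 16; Cl is in period 3, group 17; Ga is in period 4, group 13.
Atoms with high Z_eff and room in the valence shell (especially the halogens) have the most exothermic electron affinities.
These span different periods and groups, so the two trends combine.
Li > Ga: the two effects oppose for this pair; the down-group effect wins (60 vs 29 kJ/mol).
C > Li: both are in period 2; the period trend gives C the larger value.
S > C: period and group pull opposite ways; the across-period shift dominates (200 vs 122 kJ/mol).
Cl > S: both are in period 3; the period trend gives Cl the larger value.
For reference (kJ/mol): Li 60, C 122, S 200, Cl 349, Ga 29.
So from lowest to highest: Ga < Li < C < S < Cl.

Ga, Li, C, S, Cl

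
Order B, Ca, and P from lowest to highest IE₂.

Ca < P < B

IE_2 is the cost of taking one more electron from the +1 cation: B⁺ still has 2 valence electrons; Ca⁺ still has 1 valence electron; P⁺ still has 4 valence electrons.
All are still removing valence electrons, so compare the +1 ions as you would atoms: IE_2 generally rises across a period (higher Z_eff) and falls down a group (larger shell), subject to the usual subshell exceptions.
Valence configurations: B⁺ [He]2s², Ca⁺ [Ar]4s¹, P⁺ [Ne]3s²3p².
Approximate IE_2 values (kJ/mol): B 2427, Ca 1145, P 1907.
Putting it together, IE_2: Ca < P < B.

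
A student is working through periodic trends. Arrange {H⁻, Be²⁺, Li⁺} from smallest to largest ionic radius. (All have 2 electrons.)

All of these have 2 electrons, so size is governed by nuclear charge alone: the more protons, the stronger the pull on the same electron cloud, and the smaller the ion.
Nuclear charges: Be²⁺ (Z=4), Li⁺ (Z=3), H⁻ (Z=1).
Smallest to largest: Be²⁺ < Li⁺ < H⁻.

Be²⁺, Li⁺, H⁻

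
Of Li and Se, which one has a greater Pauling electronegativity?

Electronegativity increases across a period and decreases down a group, tracking effective nuclear charge and atomic size.
These span different periods and groups, so the two trends combine.
Se > Li: the two effects oppose for this pair; the across-period effect wins (2.55 vs 0.98).
For reference (Pauling): Li 0.98, Se 2.55.
So Se has the greater Pauling electronegativity (Se > Li).

Se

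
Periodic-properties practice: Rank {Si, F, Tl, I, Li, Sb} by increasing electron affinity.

Tl < Li < Sb < Si < I < F

Li is in period 2, group 1; F is in period 2, group 17; Si is in period 3, group 14; Sb is in period 5, group 15; I is in period 5, group 17; Tl is in period 6, group 13.
EA tends to increase across a period and decrease down a group, though the pattern is less regular than for IE or radius.
These span different periods and groups, so the two trends combine.
Li > Tl: period and group pull opposite ways; the down-group shift dominates (60 vs 19 kJ/mol).
Sb > Li: period and group pull opposite ways; the across-period shift dominates (103 vs 60 kJ/mol).
Si > Sb: period and group pull opposite ways; the down-group shift dominates (134 vs 103 kJ/mol).
I > Si: period and group pull opposite ways; the across-period shift dominates (295 vs 134 kJ/mol).
F > I: they share group 17; the group trend gives F the larger value.
For reference (kJ/mol): Li 60, F 328, Si 134, Sb 103, I 295, Tl 19.
So from lowest to highest: Tl < Li < Sb < Si < I < F.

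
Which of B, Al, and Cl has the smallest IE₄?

Consider each +3 ion: B³⁺ is the bare [He] core; Al³⁺ is the bare [Ne] core; Cl³⁺ still has 4 valence electrons.
Breaking into a closed-shell core is much more expensive than removing a leftover valence electron — Al and B have the largest IE_4 here.
Approximate IE_4 values (kJ/mol): B 25026, Al 11577, Cl 5159.
Overall IE_4 order: Cl < Al < B.

Cl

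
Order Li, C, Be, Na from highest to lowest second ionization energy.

Li > Na > C > Be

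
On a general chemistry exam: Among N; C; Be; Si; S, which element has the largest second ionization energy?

N

The second ionization energy removes an electron from the +1 ion. For each element: N⁺ still has 4 valence electrons; C⁺ still has 3 valence electrons; Be⁺ still has 1 valence electron; Si⁺ still has 3 valence electrons; S⁺ still has 5 valence electrons.
All are still removing valence electrons, so compare the +1 ions as you would atoms: IE_2 generally rises across a period (higher Z_eff) and falls down a group (larger shell), subject to the usual subshell exceptions.
Valence configurations: N⁺ [He]2s²2p², C⁺ [He]2s²2p¹, Be⁺ [He]2s¹, Si⁺ [Ne]3s²3p¹, S⁺ [Ne]3s²3p³.
The numbers (kJ/mol): N 2856, C 2353, Be 1757, Si 1577, S 2252.
So the second ionization energies run Si < Be < S < C < N.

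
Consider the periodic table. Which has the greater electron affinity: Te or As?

Te

As is in period 4, group 15; Te is in period 5, group 16.
Electron affinity generally becomes more exothermic across a period toward the halogens and less exothermic down a group.
These sit on a diagonal, where the across-period and down-group effects partly cancel.
Te > As: the two effects oppose for this pair; the across-period effect wins (190 vs 78 kJ/mol).
For reference (kJ/mol): As 78, Te 190.
So Te has the greater electron affinity (Te > As).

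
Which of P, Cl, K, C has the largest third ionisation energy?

C

The third ionization energy removes an electron from the +2 ion. For each element: P²⁺ still has 3 valence electrons; Cl²⁺ still has 5 valence electrons; K²⁺ is already 1 electron into the core; C²⁺ still has 2 valence electrons.
Usually core removal costs more than valence removal, but here the competition is close: a tightly held n=2 valence electron can cost more to remove than an n=3 core electron, so the actual values have to decide it.
Valence configurations: P²⁺ [Ne]3s²3p¹, Cl²⁺ [Ne]3s²3p³, C²⁺ [He]2s².
Approximate IE_3 values (kJ/mol): P 2914, Cl 3822, K 4420, C 4620.
Overall IE_3 order: P < Cl < K < C.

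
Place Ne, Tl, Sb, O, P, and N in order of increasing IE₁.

Tl < Sb < P < O < N < Ne

Removing the outermost electron gets harder across a period and easier down a group.
Here both period and group differ, so the two effects have to be weighed against each other.
Sb > Tl: relative to Tl, both the across-period and down-group shifts push Sb's first ionization energy up.
P > Sb: they share group 15; the group trend gives P the larger value.
O > P: both effects reinforce here, so O is clearly the higher of the two.
N > O: this pair runs against the simple trend — see the exception note.
Ne > N: both are in period 2; the period trend gives Ne the larger value.
Note the exception: N has a higher first ionization energy than O, contrary to the simple trend — pairing an electron in O's 2p⁴ costs repulsion energy, so O ionizes more easily than half-filled N (2p³).
For reference (kJ/mol): N 1402, O 1314, Ne 2081, P 1012, Sb 831, Tl 589.
So from lowest to highest: Tl < Sb < P < O < N < Ne.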